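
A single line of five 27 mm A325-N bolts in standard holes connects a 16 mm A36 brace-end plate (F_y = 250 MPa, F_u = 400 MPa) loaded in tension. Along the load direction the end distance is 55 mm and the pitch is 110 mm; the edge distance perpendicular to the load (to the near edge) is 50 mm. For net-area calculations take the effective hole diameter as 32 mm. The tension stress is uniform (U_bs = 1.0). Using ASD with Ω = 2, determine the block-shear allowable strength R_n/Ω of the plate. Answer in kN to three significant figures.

Shear plane L_v = 55 + 4·110 = 495 mm; A_gv = 495 × 16 = 7920 mm².
A_nv = (495 − 4.5·32) × 16 = 5616 mm².
A_nt = (50 − 0.5·32) × 16 = 544 mm².
0.6 F_u A_nv = 1348 kN; 0.6 F_y A_gv = 1188 kN → shear yielding governs the shear term.
R_n = 1188 + 1.0 × 400 × 544 / 1000 = 1406 kN.
Allowable strength R_n/Ω = 1406 / 2 = 703 kN.

703 kN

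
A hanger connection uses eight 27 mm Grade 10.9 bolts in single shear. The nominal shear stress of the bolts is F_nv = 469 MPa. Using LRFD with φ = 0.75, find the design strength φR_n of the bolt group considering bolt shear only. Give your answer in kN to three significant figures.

1610 kN

A_b = π × 27² / 4 = 572.6 mm².
R_n = F_nv · A_b · n · n_s = 469 × 572.6 × 8 × 1 / 1000 = 2148 kN.
Design strength φR_n = 0.75 × 2148 = 1610 kN.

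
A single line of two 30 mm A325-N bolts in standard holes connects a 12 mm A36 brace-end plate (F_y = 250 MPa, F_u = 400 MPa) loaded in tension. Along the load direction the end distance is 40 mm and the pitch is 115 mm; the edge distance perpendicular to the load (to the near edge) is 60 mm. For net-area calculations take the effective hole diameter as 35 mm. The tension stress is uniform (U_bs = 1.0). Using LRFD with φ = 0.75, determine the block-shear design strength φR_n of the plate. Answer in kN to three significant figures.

Shear plane L_v = 40 + 1·115 = 155 mm; A_gv = 155 × 12 = 1860 mm².
A_nv = (155 − 1.5·35) × 12 = 1230 mm².
A_nt = (60 − 0.5·35) × 12 = 510 mm².
0.6 F_u A_nv = 295.2 kN; 0.6 F_y A_gv = 279 kN → shear yielding governs the shear term.
R_n = 279 + 1.0 × 400 × 510 / 1000 = 483 kN.
Design strength φR_n = 0.75 × 483 = 362 kN.

362 kN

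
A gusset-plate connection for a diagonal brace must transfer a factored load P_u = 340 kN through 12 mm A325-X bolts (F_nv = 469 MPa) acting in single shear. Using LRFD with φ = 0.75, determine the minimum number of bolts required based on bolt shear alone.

9 bolts

A_b = π·12²/4 = 113.1 mm².
Per-bolt design strength φR_n = 0.75 × 469 × 113.1 × 1 / 1000 = 39.78 kN.
n ≥ 340 / 39.78 = 8.547 → use 9 bolts.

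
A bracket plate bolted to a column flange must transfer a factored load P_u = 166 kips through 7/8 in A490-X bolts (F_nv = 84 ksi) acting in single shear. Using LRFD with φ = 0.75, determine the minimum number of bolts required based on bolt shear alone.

A_b = π·0.875²/4 = 0.6013 in².
Per-bolt design strength φR_n = 0.75 × 84 × 0.6013 × 1 = 37.88 kips.
n ≥ 166 / 37.88 = 4.382 → use 5 bolts.

5 bolts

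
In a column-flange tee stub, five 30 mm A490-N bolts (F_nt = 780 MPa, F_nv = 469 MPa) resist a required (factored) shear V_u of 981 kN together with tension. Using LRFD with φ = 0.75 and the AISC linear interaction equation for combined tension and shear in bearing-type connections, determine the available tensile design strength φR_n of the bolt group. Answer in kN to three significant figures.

A_b = π·30²/4 = 706.9 mm²; f_rv = 981 × 1000 / (5 × 706.9) = 277.6 MPa.
F'_nt = 1.3 F_nt − (F_nt / φF_nv) f_rv = 1.3·780 − (780/(0.75·469))·277.6 = 398.5 MPa, capped at F_nt → F'_nt = 398.5 MPa.
R_n = F'_nt · A_b · n = 398.5 × 706.9 × 5 / 1000 = 1408 kN.
Design strength φR_n = 0.75 × 1408 = 1060 kN.

1060 kN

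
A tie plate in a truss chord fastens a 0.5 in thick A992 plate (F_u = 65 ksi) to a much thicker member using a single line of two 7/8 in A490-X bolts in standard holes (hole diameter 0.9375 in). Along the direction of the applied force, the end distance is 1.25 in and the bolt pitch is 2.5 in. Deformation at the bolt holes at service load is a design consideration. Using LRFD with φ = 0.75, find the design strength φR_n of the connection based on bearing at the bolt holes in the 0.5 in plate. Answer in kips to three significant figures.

Per bolt r_n = 1.2 l_c t F_u ≤ 2.4 d t F_u; upper limit = 2.4 × 0.875 × 0.5 × 65 = 68.25 kips.
Edge bolt: l_c = 1.25 − 0.9375/2 = 0.7812 in → 1.2 × 0.7812 × 0.5 × 65 = 30.47 → r_n = 30.47 kips.
Interior bolts: l_c = 2.5 − 0.9375 = 1.562 in → 1.2 × 1.562 × 0.5 × 65 = 60.94 → r_n = 60.94 kips.
R_n = 1 × 30.47 + 1 × 60.94 = 91.41 kips.
Design strength φR_n = 0.75 × 91.41 = 68.6 kips.

68.6 kips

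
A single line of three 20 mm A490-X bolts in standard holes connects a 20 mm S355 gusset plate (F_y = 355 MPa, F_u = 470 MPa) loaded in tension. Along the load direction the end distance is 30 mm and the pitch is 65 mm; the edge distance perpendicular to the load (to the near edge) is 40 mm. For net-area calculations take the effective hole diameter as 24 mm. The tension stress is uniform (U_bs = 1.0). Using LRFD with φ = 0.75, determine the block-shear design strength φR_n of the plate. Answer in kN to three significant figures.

Shear plane L_v = 30 + 2·65 = 160 mm; A_gv = 160 × 20 = 3200 mm².
A_nv = (160 − 2.5·24) × 20 = 2000 mm².
A_nt = (40 − 0.5·24) × 20 = 560 mm².
0.6 F_u A_nv = 564 kN; 0.6 F_y A_gv = 681.6 kN → shear rupture governs the shear term.
R_n = 564 + 1.0 × 470 × 560 / 1000 = 827.2 kN.
Design strength φR_n = 0.75 × 827.2 = 620 kN.

620 kN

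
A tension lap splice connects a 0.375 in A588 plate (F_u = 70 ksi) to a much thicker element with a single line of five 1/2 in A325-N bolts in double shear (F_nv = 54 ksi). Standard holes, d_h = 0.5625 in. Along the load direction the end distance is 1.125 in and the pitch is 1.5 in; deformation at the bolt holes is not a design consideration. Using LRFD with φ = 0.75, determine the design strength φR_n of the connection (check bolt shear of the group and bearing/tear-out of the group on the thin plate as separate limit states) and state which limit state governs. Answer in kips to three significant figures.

79.5 kips (bolt shear governs)

Bolt shear: A_b = π·0.5²/4 = 0.1963 in²; R_n = 54 × 0.1963 × 5 × 2 = 106 kips → 0.75 × 106 = 79.5 kips.
Bearing (1.5 l_c t F_u ≤ 3.0 d t F_u): upper limit = 3.0·0.5·0.375·70 = 39.38 kips.
  Edge l_c = 1.125 − 0.5625/2 = 0.8438 → r_n = 33.22 kips; interior l_c = 1.5 − 0.5625 = 0.9375 → r_n = 36.91 kips.
  R_n,bearing = 1·33.22 + 4·36.91 = 180.9 kips → 0.75 × 180.9 = 136 kips.
Bolt shear governs: 79.5 kips.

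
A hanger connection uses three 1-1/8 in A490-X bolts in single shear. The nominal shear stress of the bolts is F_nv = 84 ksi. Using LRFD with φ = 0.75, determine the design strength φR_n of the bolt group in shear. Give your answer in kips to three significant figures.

188 kips

A_b = π × 1.125² / 4 = 0.994 in².
R_n = F_nv · A_b · n · n_s = 84 × 0.994 × 3 × 1 = 250.5 kips.
Design strength φR_n = 0.75 × 250.5 = 188 kips.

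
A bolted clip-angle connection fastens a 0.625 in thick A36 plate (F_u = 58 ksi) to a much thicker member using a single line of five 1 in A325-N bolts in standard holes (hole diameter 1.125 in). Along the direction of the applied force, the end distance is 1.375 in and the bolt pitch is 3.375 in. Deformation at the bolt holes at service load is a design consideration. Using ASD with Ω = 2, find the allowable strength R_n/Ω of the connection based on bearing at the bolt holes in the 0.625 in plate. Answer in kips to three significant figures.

192 kips

Per bolt r_n = 1.2 l_c t F_u ≤ 2.4 d t F_u; upper limit = 2.4 × 1 × 0.625 × 58 = 87 kips.
Edge bolt: l_c = 1.375 − 1.125/2 = 0.8125 in → 1.2 × 0.8125 × 0.625 × 58 = 35.34 → r_n = 35.34 kips.
Interior bolts: l_c = 3.375 − 1.125 = 2.25 in → 1.2 × 2.25 × 0.625 × 58 = 97.87 → r_n = 87 kips.
R_n = 1 × 35.34 + 4 × 87 = 383.3 kips.
Allowable strength R_n/Ω = 383.3 / 2 = 192 kips.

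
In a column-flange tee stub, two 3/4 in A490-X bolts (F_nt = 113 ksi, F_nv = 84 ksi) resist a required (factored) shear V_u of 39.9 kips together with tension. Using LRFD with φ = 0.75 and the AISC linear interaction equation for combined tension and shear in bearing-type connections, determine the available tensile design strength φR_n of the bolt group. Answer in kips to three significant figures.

43.7 kips

A_b = π·0.75²/4 = 0.4418 in²; f_rv = 39.9 / (2 × 0.4418) = 45.16 ksi.
F'_nt = 1.3 F_nt − (F_nt / φF_nv) f_rv = 1.3·113 − (113/(0.75·84))·45.16 = 65.9 ksi, capped at F_nt → F'_nt = 65.9 ksi.
R_n = F'_nt · A_b · n = 65.9 × 0.4418 × 2 = 58.23 kips.
Design strength φR_n = 0.75 × 58.23 = 43.7 kips.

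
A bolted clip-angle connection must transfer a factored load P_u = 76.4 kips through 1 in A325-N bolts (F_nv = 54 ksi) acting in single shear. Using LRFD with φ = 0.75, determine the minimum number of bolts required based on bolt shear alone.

3 bolts

A_b = π·1²/4 = 0.7854 in².
Per-bolt design strength φR_n = 0.75 × 54 × 0.7854 × 1 = 31.81 kips.
n ≥ 76.4 / 31.81 = 2.402 → use 3 bolts.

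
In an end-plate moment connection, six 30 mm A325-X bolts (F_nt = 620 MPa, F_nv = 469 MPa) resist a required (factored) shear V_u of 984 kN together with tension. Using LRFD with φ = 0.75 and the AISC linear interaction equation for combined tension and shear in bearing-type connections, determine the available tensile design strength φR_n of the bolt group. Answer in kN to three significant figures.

1260 kN

A_b = π·30²/4 = 706.9 mm²; f_rv = 984 × 1000 / (6 × 706.9) = 232 MPa.
F'_nt = 1.3 F_nt − (F_nt / φF_nv) f_rv = 1.3·620 − (620/(0.75·469))·232 = 397.1 MPa, capped at F_nt → F'_nt = 397.1 MPa.
R_n = F'_nt · A_b · n = 397.1 × 706.9 × 6 / 1000 = 1684 kN.
Design strength φR_n = 0.75 × 1684 = 1260 kN.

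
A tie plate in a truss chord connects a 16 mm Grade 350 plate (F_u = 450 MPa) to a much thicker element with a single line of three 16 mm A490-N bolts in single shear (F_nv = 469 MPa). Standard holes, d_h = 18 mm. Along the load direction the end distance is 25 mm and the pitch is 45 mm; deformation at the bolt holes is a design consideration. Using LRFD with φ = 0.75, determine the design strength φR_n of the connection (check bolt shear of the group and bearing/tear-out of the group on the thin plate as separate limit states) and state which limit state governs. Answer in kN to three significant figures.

Bolt shear: A_b = π·16²/4 = 201.1 mm²; R_n = 469 × 201.1 × 3 × 1 / 1000 = 282.9 kN → 0.75 × 282.9 = 212 kN.
Bearing (1.2 l_c t F_u ≤ 2.4 d t F_u): upper limit = 2.4·16·16·450 / 1000 = 276.5 kN.
  Edge l_c = 25 − 18/2 = 16 → r_n = 138.2 kN; interior l_c = 45 − 18 = 27 → r_n = 233.3 kN.
  R_n,bearing = 1·138.2 + 2·233.3 = 604.8 kN → 0.75 × 604.8 = 454 kN.
Bolt shear governs: 212 kN.

212 kN (bolt shear governs)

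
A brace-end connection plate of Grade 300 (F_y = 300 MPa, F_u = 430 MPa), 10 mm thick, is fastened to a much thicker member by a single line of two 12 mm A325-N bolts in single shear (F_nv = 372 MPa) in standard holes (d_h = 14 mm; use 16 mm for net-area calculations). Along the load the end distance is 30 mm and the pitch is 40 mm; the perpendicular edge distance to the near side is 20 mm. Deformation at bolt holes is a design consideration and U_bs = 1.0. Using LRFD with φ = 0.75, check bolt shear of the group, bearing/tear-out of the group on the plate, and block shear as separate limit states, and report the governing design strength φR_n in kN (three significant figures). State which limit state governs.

63.1 kN (bolt shear governs)

Bolt shear: A_b = π·12²/4 = 113.1 mm²; R_n = 372 × 113.1 × 2 × 1 / 1000 = 84.14 kN → 0.75 × 84.14 = 63.1 kN.
Bearing: edge l_c = 23, r_n = 118.7 kN; interior l_c = 26, r_n = 123.8 kN; R_n = 118.7 + 1·123.8 = 242.5 kN → 182 kN.
Block shear: A_gv = 700, A_nv = 460, A_nt = 120 mm²; R_n = min(0.6F_uA_nv, 0.6F_yA_gv) + U_bs·F_u·A_nt = 170.3 kN → 128 kN.
Bolt shear governs: 63.1 kN.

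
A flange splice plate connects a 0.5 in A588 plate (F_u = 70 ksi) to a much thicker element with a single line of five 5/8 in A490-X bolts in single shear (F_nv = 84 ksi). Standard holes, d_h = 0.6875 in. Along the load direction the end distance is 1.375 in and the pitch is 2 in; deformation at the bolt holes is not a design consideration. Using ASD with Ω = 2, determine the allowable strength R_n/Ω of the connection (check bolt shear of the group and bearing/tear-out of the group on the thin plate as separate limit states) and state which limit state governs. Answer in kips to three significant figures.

64.4 kips (bolt shear governs)

Bolt shear: A_b = π·0.625²/4 = 0.3068 in²; R_n = 84 × 0.3068 × 5 × 1 = 128.9 kips → 128.9 / 2 = 64.4 kips.
Bearing (1.5 l_c t F_u ≤ 3.0 d t F_u): upper limit = 3.0·0.625·0.5·70 = 65.62 kips.
  Edge l_c = 1.375 − 0.6875/2 = 1.031 → r_n = 54.14 kips; interior l_c = 2 − 0.6875 = 1.312 → r_n = 65.62 kips.
  R_n,bearing = 1·54.14 + 4·65.62 = 316.6 kips → 316.6 / 2 = 158 kips.
Bolt shear governs: 64.4 kips.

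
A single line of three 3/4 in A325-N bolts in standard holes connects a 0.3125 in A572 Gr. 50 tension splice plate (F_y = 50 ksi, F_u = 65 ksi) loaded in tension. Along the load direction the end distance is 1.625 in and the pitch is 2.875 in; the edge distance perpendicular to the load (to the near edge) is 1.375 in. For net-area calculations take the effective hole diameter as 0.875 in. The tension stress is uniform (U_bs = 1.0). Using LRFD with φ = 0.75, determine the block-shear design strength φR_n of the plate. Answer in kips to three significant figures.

61.7 kips

Shear plane L_v = 1.625 + 2·2.875 = 7.375 in; A_gv = 7.375 × 0.3125 = 2.305 in².
A_nv = (7.375 − 2.5·0.875) × 0.3125 = 1.621 in².
A_nt = (1.375 − 0.5·0.875) × 0.3125 = 0.293 in².
0.6 F_u A_nv = 63.22 kips; 0.6 F_y A_gv = 69.14 kips → shear rupture governs the shear term.
R_n = 63.22 + 1.0 × 65 × 0.293 = 82.27 kips.
Design strength φR_n = 0.75 × 82.27 = 61.7 kips.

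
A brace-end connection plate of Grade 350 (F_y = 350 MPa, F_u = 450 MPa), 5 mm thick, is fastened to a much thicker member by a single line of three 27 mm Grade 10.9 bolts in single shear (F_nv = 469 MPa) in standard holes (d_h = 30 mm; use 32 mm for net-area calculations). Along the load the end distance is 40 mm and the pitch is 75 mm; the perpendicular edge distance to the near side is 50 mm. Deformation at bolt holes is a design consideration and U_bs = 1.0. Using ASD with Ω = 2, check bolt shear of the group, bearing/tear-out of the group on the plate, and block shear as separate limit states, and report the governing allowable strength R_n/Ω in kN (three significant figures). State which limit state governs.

112 kN (block shear governs)

Bolt shear: A_b = π·27²/4 = 572.6 mm²; R_n = 469 × 572.6 × 3 × 1 / 1000 = 805.6 kN → 805.6 / 2 = 403 kN.
Bearing: edge l_c = 25, r_n = 67.5 kN; interior l_c = 45, r_n = 121.5 kN; R_n = 67.5 + 2·121.5 = 310.5 kN → 155 kN.
Block shear: A_gv = 950, A_nv = 550, A_nt = 170 mm²; R_n = min(0.6F_uA_nv, 0.6F_yA_gv) + U_bs·F_u·A_nt = 225 kN → 112 kN.
Block shear governs: 112 kN.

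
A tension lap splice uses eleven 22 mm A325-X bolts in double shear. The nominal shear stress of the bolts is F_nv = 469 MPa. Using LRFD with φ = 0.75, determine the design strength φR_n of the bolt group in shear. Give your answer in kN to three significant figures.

2940 kN

A_b = π × 22² / 4 = 380.1 mm².
R_n = F_nv · A_b · n · n_s = 469 × 380.1 × 11 × 2 / 1000 = 3922 kN.
Design strength φR_n = 0.75 × 3922 = 2940 kN.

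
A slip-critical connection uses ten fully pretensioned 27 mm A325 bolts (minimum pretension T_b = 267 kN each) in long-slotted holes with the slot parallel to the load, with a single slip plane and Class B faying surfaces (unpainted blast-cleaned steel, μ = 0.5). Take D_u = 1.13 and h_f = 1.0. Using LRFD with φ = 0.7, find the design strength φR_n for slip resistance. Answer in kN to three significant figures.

R_n = μ · D_u · h_f · T_b · n_s · n_b = 0.5 × 1.13 × 1.0 × 267 × 1 × 10 = 1509 kN.
Design strength φR_n = 0.7 × 1509 = 1060 kN.

1060 kN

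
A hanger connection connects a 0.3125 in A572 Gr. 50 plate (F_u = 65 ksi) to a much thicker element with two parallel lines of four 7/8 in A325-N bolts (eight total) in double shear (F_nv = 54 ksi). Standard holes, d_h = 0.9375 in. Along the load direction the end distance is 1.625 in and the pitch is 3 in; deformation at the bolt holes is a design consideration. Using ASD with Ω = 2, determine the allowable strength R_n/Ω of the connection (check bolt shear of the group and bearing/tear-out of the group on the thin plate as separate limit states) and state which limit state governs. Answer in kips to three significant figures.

156 kips (bearing governs)

Bolt shear: A_b = π·0.875²/4 = 0.6013 in²; R_n = 54 × 0.6013 × 8 × 2 = 519.5 kips → 519.5 / 2 = 260 kips.
Bearing (1.2 l_c t F_u ≤ 2.4 d t F_u): upper limit = 2.4·0.875·0.3125·65 = 42.66 kips.
  Edge l_c = 1.625 − 0.9375/2 = 1.156 → r_n = 28.18 kips; interior l_c = 3 − 0.9375 = 2.062 → r_n = 42.66 kips.
  R_n,bearing = 2·28.18 + 6·42.66 = 312.3 kips → 312.3 / 2 = 156 kips.
Bearing governs: 156 kips.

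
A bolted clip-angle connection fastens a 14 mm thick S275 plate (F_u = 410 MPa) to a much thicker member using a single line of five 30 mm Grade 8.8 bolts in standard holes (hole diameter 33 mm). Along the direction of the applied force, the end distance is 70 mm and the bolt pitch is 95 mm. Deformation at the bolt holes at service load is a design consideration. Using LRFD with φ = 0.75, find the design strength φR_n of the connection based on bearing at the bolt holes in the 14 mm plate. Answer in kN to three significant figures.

Per bolt r_n = 1.2 l_c t F_u ≤ 2.4 d t F_u; upper limit = 2.4 × 30 × 14 × 410 / 1000 = 413.3 kN.
Edge bolt: l_c = 70 − 33/2 = 53.5 mm → 1.2 × 53.5 × 14 × 410 / 1000 = 368.5 → r_n = 368.5 kN.
Interior bolts: l_c = 95 − 33 = 62 mm → 1.2 × 62 × 14 × 410 / 1000 = 427.1 → r_n = 413.3 kN.
R_n = 1 × 368.5 + 4 × 413.3 = 2022 kN.
Design strength φR_n = 0.75 × 2022 = 1520 kN.

1520 kN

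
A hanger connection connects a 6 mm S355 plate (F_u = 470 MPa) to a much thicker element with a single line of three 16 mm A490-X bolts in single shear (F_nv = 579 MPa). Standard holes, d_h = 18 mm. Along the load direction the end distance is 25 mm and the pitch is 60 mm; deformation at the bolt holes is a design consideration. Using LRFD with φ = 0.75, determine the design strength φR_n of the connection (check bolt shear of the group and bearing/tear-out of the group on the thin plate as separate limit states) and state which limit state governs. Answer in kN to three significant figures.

203 kN (bearing governs)

Bolt shear: A_b = π·16²/4 = 201.1 mm²; R_n = 579 × 201.1 × 3 × 1 / 1000 = 349.2 kN → 0.75 × 349.2 = 262 kN.
Bearing (1.2 l_c t F_u ≤ 2.4 d t F_u): upper limit = 2.4·16·6·470 / 1000 = 108.3 kN.
  Edge l_c = 25 − 18/2 = 16 → r_n = 54.14 kN; interior l_c = 60 − 18 = 42 → r_n = 108.3 kN.
  R_n,bearing = 1·54.14 + 2·108.3 = 270.7 kN → 0.75 × 270.7 = 203 kN.
Bearing governs: 203 kN.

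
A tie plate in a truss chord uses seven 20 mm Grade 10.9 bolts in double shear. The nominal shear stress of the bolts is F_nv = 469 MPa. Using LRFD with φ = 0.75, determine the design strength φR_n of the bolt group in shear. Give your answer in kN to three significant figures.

A_b = π × 20² / 4 = 314.2 mm².
R_n = F_nv · A_b · n · n_s = 469 × 314.2 × 7 × 2 / 1000 = 2063 kN.
Design strength φR_n = 0.75 × 2063 = 1550 kN.

1550 kN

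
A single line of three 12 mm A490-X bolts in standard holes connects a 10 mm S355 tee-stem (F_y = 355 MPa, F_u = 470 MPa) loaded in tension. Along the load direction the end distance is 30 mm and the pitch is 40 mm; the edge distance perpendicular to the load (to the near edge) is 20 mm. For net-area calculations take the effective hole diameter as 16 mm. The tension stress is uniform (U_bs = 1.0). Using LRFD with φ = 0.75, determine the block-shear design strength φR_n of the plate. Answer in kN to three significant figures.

190 kN

Shear plane L_v = 30 + 2·40 = 110 mm; A_gv = 110 × 10 = 1100 mm².
A_nv = (110 − 2.5·16) × 10 = 700 mm².
A_nt = (20 − 0.5·16) × 10 = 120 mm².
0.6 F_u A_nv = 197.4 kN; 0.6 F_y A_gv = 234.3 kN → shear rupture governs the shear term.
R_n = 197.4 + 1.0 × 470 × 120 / 1000 = 253.8 kN.
Design strength φR_n = 0.75 × 253.8 = 190 kN.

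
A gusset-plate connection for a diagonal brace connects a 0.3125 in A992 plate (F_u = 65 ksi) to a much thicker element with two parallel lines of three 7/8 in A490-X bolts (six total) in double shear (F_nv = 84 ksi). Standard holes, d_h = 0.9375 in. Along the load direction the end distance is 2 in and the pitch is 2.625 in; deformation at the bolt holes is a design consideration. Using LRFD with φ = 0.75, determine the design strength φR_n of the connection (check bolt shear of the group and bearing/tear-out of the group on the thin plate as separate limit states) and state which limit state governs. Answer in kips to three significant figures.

Bolt shear: A_b = π·0.875²/4 = 0.6013 in²; R_n = 84 × 0.6013 × 6 × 2 = 606.1 kips → 0.75 × 606.1 = 455 kips.
Bearing (1.2 l_c t F_u ≤ 2.4 d t F_u): upper limit = 2.4·0.875·0.3125·65 = 42.66 kips.
  Edge l_c = 2 − 0.9375/2 = 1.531 → r_n = 37.32 kips; interior l_c = 2.625 − 0.9375 = 1.688 → r_n = 41.13 kips.
  R_n,bearing = 2·37.32 + 4·41.13 = 239.2 kips → 0.75 × 239.2 = 179 kips.
Bearing governs: 179 kips.

179 kips (bearing governs)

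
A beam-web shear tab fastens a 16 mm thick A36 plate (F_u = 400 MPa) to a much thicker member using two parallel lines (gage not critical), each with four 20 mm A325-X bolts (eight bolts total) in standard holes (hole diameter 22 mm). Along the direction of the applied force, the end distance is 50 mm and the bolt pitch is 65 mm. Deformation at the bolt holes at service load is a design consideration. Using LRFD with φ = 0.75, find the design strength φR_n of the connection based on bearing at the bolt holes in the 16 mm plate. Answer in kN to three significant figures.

1830 kN

Per bolt r_n = 1.2 l_c t F_u ≤ 2.4 d t F_u; upper limit = 2.4 × 20 × 16 × 400 / 1000 = 307.2 kN.
Edge bolt: l_c = 50 − 22/2 = 39 mm → 1.2 × 39 × 16 × 400 / 1000 = 299.5 → r_n = 299.5 kN.
Interior bolts: l_c = 65 − 22 = 43 mm → 1.2 × 43 × 16 × 400 / 1000 = 330.2 → r_n = 307.2 kN.
R_n = 2 × 299.5 + 6 × 307.2 = 2442 kN.
Design strength φR_n = 0.75 × 2442 = 1830 kN.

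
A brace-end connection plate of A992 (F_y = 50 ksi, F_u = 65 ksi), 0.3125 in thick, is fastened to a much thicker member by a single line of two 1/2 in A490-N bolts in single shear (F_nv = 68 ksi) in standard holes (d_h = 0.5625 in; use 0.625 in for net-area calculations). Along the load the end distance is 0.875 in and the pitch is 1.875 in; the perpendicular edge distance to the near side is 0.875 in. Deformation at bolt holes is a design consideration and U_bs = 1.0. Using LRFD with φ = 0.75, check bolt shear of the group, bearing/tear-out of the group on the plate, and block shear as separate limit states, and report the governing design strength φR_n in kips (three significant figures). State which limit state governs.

Bolt shear: A_b = π·0.5²/4 = 0.1963 in²; R_n = 68 × 0.1963 × 2 × 1 = 26.7 kips → 0.75 × 26.7 = 20 kips.
Bearing: edge l_c = 0.5938, r_n = 14.47 kips; interior l_c = 1.312, r_n = 24.38 kips; R_n = 14.47 + 1·24.38 = 38.85 kips → 29.1 kips.
Block shear: A_gv = 0.8594, A_nv = 0.5664, A_nt = 0.1758 in²; R_n = min(0.6F_uA_nv, 0.6F_yA_gv) + U_bs·F_u·A_nt = 33.52 kips → 25.1 kips.
Bolt shear governs: 20 kips.

20 kips (bolt shear governs)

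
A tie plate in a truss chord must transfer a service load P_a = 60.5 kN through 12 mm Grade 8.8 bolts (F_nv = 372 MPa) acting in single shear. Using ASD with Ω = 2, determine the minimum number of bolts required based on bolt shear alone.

3 bolts

A_b = π·12²/4 = 113.1 mm².
Per-bolt allowable strength R_n/Ω = 372 × 113.1 × 1 / 1000 / 2 = 21.04 kN.
n ≥ 60.5 / 21.04 = 2.876 → use 3 bolts.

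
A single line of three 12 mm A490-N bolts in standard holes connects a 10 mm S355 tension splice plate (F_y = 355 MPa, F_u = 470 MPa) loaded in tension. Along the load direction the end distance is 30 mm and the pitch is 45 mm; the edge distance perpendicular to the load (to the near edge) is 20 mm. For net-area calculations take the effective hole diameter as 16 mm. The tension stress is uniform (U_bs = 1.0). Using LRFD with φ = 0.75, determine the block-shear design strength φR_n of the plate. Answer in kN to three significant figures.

Shear plane L_v = 30 + 2·45 = 120 mm; A_gv = 120 × 10 = 1200 mm².
A_nv = (120 − 2.5·16) × 10 = 800 mm².
A_nt = (20 − 0.5·16) × 10 = 120 mm².
0.6 F_u A_nv = 225.6 kN; 0.6 F_y A_gv = 255.6 kN → shear rupture governs the shear term.
R_n = 225.6 + 1.0 × 470 × 120 / 1000 = 282 kN.
Design strength φR_n = 0.75 × 282 = 212 kN.

212 kN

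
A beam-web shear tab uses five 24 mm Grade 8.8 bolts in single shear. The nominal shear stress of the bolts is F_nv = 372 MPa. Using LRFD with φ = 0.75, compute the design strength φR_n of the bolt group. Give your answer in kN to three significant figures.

A_b = π × 24² / 4 = 452.4 mm².
R_n = F_nv · A_b · n · n_s = 372 × 452.4 × 5 × 1 / 1000 = 841.4 kN.
Design strength φR_n = 0.75 × 841.4 = 631 kN.

631 kN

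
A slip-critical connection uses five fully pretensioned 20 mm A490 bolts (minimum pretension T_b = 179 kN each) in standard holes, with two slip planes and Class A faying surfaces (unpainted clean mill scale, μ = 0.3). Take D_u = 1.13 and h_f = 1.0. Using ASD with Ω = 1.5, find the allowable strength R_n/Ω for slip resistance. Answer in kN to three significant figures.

405 kN

R_n = μ · D_u · h_f · T_b · n_s · n_b = 0.3 × 1.13 × 1.0 × 179 × 2 × 5 = 606.8 kN.
Allowable strength R_n/Ω = 606.8 / 1.5 = 405 kN.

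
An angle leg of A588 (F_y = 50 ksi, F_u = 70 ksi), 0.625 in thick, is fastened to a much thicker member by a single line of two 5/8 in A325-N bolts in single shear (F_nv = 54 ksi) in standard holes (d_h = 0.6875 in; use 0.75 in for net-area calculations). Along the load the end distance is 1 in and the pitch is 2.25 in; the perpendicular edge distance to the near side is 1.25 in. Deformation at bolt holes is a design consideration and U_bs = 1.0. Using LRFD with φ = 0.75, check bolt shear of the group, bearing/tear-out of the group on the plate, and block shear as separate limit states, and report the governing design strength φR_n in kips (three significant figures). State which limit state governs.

Bolt shear: A_b = π·0.625²/4 = 0.3068 in²; R_n = 54 × 0.3068 × 2 × 1 = 33.13 kips → 0.75 × 33.13 = 24.9 kips.
Bearing: edge l_c = 0.6562, r_n = 34.45 kips; interior l_c = 1.562, r_n = 65.62 kips; R_n = 34.45 + 1·65.62 = 100.1 kips → 75.1 kips.
Block shear: A_gv = 2.031, A_nv = 1.328, A_nt = 0.5469 in²; R_n = min(0.6F_uA_nv, 0.6F_yA_gv) + U_bs·F_u·A_nt = 94.06 kips → 70.5 kips.
Bolt shear governs: 24.9 kips.

24.9 kips (bolt shear governs)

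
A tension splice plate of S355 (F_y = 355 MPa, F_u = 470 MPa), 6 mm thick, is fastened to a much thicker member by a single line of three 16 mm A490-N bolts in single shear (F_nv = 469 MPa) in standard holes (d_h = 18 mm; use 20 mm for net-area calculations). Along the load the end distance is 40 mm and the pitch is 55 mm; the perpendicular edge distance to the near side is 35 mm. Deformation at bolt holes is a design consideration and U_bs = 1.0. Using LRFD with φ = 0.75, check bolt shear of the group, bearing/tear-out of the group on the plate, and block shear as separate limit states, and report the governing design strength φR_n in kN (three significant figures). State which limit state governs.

Bolt shear: A_b = π·16²/4 = 201.1 mm²; R_n = 469 × 201.1 × 3 × 1 / 1000 = 282.9 kN → 0.75 × 282.9 = 212 kN.
Bearing: edge l_c = 31, r_n = 104.9 kN; interior l_c = 37, r_n = 108.3 kN; R_n = 104.9 + 2·108.3 = 321.5 kN → 241 kN.
Block shear: A_gv = 900, A_nv = 600, A_nt = 150 mm²; R_n = min(0.6F_uA_nv, 0.6F_yA_gv) + U_bs·F_u·A_nt = 239.7 kN → 180 kN.
Block shear governs: 180 kN.

180 kN (block shear governs)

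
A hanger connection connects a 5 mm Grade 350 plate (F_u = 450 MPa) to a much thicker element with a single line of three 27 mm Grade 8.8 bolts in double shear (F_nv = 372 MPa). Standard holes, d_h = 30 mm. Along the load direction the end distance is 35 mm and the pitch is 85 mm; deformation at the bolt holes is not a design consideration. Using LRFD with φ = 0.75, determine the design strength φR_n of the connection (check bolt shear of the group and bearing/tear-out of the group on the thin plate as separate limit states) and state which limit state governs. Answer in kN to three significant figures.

324 kN (bearing governs)

Bolt shear: A_b = π·27²/4 = 572.6 mm²; R_n = 372 × 572.6 × 3 × 2 / 1000 = 1278 kN → 0.75 × 1278 = 958 kN.
Bearing (1.5 l_c t F_u ≤ 3.0 d t F_u): upper limit = 3.0·27·5·450 / 1000 = 182.2 kN.
  Edge l_c = 35 − 30/2 = 20 → r_n = 67.5 kN; interior l_c = 85 − 30 = 55 → r_n = 182.2 kN.
  R_n,bearing = 1·67.5 + 2·182.2 = 432 kN → 0.75 × 432 = 324 kN.
Bearing governs: 324 kN.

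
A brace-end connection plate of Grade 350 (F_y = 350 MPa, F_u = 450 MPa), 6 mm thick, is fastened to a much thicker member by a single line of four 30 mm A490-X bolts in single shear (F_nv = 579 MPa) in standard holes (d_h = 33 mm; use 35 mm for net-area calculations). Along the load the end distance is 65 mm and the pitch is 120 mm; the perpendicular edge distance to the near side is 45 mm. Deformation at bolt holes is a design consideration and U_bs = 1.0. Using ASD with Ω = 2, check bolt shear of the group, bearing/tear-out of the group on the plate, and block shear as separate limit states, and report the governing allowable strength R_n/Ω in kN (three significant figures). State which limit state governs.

282 kN (block shear governs)

Bolt shear: A_b = π·30²/4 = 706.9 mm²; R_n = 579 × 706.9 × 4 × 1 / 1000 = 1637 kN → 1637 / 2 = 819 kN.
Bearing: edge l_c = 48.5, r_n = 157.1 kN; interior l_c = 87, r_n = 194.4 kN; R_n = 157.1 + 3·194.4 = 740.3 kN → 370 kN.
Block shear: A_gv = 2550, A_nv = 1815, A_nt = 165 mm²; R_n = min(0.6F_uA_nv, 0.6F_yA_gv) + U_bs·F_u·A_nt = 564.3 kN → 282 kN.
Block shear governs: 282 kN.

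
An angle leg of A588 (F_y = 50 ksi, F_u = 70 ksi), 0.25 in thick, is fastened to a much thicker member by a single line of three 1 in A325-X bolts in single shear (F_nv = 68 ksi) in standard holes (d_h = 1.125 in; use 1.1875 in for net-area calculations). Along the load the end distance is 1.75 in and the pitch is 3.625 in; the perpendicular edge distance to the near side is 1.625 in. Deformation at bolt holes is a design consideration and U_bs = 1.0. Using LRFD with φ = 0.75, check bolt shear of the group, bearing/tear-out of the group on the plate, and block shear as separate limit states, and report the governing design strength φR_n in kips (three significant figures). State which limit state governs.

Bolt shear: A_b = π·1²/4 = 0.7854 in²; R_n = 68 × 0.7854 × 3 × 1 = 160.2 kips → 0.75 × 160.2 = 120 kips.
Bearing: edge l_c = 1.188, r_n = 24.94 kips; interior l_c = 2.5, r_n = 42 kips; R_n = 24.94 + 2·42 = 108.9 kips → 81.7 kips.
Block shear: A_gv = 2.25, A_nv = 1.508, A_nt = 0.2578 in²; R_n = min(0.6F_uA_nv, 0.6F_yA_gv) + U_bs·F_u·A_nt = 81.38 kips → 61 kips.
Block shear governs: 61 kips.

61 kips (block shear governs)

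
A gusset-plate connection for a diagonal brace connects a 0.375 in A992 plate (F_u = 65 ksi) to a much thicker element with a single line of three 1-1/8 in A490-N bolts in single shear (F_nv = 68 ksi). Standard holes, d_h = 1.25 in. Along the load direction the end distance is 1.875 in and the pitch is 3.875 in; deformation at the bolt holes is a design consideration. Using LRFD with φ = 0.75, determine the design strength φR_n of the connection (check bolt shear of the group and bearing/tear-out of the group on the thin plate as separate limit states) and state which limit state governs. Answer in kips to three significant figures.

126 kips (bearing governs)

Bolt shear: A_b = π·1.125²/4 = 0.994 in²; R_n = 68 × 0.994 × 3 × 1 = 202.8 kips → 0.75 × 202.8 = 152 kips.
Bearing (1.2 l_c t F_u ≤ 2.4 d t F_u): upper limit = 2.4·1.125·0.375·65 = 65.81 kips.
  Edge l_c = 1.875 − 1.25/2 = 1.25 → r_n = 36.56 kips; interior l_c = 3.875 − 1.25 = 2.625 → r_n = 65.81 kips.
  R_n,bearing = 1·36.56 + 2·65.81 = 168.2 kips → 0.75 × 168.2 = 126 kips.
Bearing governs: 126 kips.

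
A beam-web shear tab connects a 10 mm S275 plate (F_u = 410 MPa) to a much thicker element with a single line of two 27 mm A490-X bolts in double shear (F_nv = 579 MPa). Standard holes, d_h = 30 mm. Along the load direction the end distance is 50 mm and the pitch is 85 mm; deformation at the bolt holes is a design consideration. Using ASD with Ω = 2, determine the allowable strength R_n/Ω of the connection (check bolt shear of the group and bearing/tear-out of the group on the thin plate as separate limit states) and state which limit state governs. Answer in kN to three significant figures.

219 kN (bearing governs)

Bolt shear: A_b = π·27²/4 = 572.6 mm²; R_n = 579 × 572.6 × 2 × 2 / 1000 = 1326 kN → 1326 / 2 = 663 kN.
Bearing (1.2 l_c t F_u ≤ 2.4 d t F_u): upper limit = 2.4·27·10·410 / 1000 = 265.7 kN.
  Edge l_c = 50 − 30/2 = 35 → r_n = 172.2 kN; interior l_c = 85 − 30 = 55 → r_n = 265.7 kN.
  R_n,bearing = 1·172.2 + 1·265.7 = 437.9 kN → 437.9 / 2 = 219 kN.
Bearing governs: 219 kN.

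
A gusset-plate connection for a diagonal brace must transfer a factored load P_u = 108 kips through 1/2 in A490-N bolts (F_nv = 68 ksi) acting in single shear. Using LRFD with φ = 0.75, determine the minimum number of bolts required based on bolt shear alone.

A_b = π·0.5²/4 = 0.1963 in².
Per-bolt design strength φR_n = 0.75 × 68 × 0.1963 × 1 = 10.01 kips.
n ≥ 108 / 10.01 = 10.79 → use 11 bolts.

11 bolts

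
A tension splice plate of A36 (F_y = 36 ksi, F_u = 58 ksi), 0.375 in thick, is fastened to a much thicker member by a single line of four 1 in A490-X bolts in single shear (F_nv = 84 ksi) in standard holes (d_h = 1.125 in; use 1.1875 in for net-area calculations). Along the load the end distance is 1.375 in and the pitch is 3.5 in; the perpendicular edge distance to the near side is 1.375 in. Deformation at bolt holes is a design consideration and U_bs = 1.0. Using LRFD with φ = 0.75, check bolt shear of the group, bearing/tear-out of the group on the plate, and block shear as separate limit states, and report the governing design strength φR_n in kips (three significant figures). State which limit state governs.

84.9 kips (block shear governs)

Bolt shear: A_b = π·1²/4 = 0.7854 in²; R_n = 84 × 0.7854 × 4 × 1 = 263.9 kips → 0.75 × 263.9 = 198 kips.
Bearing: edge l_c = 0.8125, r_n = 21.21 kips; interior l_c = 2.375, r_n = 52.2 kips; R_n = 21.21 + 3·52.2 = 177.8 kips → 133 kips.
Block shear: A_gv = 4.453, A_nv = 2.895, A_nt = 0.293 in²; R_n = min(0.6F_uA_nv, 0.6F_yA_gv) + U_bs·F_u·A_nt = 113.2 kips → 84.9 kips.
Block shear governs: 84.9 kips.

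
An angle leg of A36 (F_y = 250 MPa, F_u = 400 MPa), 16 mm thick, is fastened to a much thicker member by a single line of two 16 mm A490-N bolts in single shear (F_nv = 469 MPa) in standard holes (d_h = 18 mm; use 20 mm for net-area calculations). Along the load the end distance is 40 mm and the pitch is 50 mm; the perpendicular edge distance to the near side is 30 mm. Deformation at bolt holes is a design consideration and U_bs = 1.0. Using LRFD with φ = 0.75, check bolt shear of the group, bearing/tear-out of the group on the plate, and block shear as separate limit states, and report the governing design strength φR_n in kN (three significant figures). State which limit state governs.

141 kN (bolt shear governs)

Bolt shear: A_b = π·16²/4 = 201.1 mm²; R_n = 469 × 201.1 × 2 × 1 / 1000 = 188.6 kN → 0.75 × 188.6 = 141 kN.
Bearing: edge l_c = 31, r_n = 238.1 kN; interior l_c = 32, r_n = 245.8 kN; R_n = 238.1 + 1·245.8 = 483.8 kN → 363 kN.
Block shear: A_gv = 1440, A_nv = 960, A_nt = 320 mm²; R_n = min(0.6F_uA_nv, 0.6F_yA_gv) + U_bs·F_u·A_nt = 344 kN → 258 kN.
Bolt shear governs: 141 kN.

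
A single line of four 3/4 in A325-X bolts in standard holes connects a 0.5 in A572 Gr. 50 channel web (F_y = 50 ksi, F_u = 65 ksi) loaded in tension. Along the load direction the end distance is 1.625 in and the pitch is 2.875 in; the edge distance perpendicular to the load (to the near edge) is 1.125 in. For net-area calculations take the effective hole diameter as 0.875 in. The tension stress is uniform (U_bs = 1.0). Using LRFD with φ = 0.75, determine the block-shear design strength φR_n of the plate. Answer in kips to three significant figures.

122 kips

Shear plane L_v = 1.625 + 3·2.875 = 10.25 in; A_gv = 10.25 × 0.5 = 5.125 in².
A_nv = (10.25 − 3.5·0.875) × 0.5 = 3.594 in².
A_nt = (1.125 − 0.5·0.875) × 0.5 = 0.3438 in².
0.6 F_u A_nv = 140.2 kips; 0.6 F_y A_gv = 153.8 kips → shear rupture governs the shear term.
R_n = 140.2 + 1.0 × 65 × 0.3438 = 162.5 kips.
Design strength φR_n = 0.75 × 162.5 = 122 kips.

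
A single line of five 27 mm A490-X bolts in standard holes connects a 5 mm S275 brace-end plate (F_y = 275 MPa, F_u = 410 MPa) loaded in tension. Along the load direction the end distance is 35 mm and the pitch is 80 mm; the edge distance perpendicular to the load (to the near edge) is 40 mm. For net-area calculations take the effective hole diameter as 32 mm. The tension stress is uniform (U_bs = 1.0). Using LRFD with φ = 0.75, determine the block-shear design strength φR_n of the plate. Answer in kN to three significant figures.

Shear plane L_v = 35 + 4·80 = 355 mm; A_gv = 355 × 5 = 1775 mm².
A_nv = (355 − 4.5·32) × 5 = 1055 mm².
A_nt = (40 − 0.5·32) × 5 = 120 mm².
0.6 F_u A_nv = 259.5 kN; 0.6 F_y A_gv = 292.9 kN → shear rupture governs the shear term.
R_n = 259.5 + 1.0 × 410 × 120 / 1000 = 308.7 kN.
Design strength φR_n = 0.75 × 308.7 = 232 kN.

232 kN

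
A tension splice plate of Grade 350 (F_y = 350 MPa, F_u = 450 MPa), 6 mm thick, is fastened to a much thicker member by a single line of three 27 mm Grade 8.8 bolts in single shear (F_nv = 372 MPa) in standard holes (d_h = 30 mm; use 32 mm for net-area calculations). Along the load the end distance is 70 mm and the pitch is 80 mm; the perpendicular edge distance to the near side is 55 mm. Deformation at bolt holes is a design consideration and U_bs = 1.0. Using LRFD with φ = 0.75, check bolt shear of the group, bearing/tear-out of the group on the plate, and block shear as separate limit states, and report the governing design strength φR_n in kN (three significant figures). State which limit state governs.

Bolt shear: A_b = π·27²/4 = 572.6 mm²; R_n = 372 × 572.6 × 3 × 1 / 1000 = 639 kN → 0.75 × 639 = 479 kN.
Bearing: edge l_c = 55, r_n = 175 kN; interior l_c = 50, r_n = 162 kN; R_n = 175 + 2·162 = 499 kN → 374 kN.
Block shear: A_gv = 1380, A_nv = 900, A_nt = 234 mm²; R_n = min(0.6F_uA_nv, 0.6F_yA_gv) + U_bs·F_u·A_nt = 348.3 kN → 261 kN.
Block shear governs: 261 kN.

261 kN (block shear governs)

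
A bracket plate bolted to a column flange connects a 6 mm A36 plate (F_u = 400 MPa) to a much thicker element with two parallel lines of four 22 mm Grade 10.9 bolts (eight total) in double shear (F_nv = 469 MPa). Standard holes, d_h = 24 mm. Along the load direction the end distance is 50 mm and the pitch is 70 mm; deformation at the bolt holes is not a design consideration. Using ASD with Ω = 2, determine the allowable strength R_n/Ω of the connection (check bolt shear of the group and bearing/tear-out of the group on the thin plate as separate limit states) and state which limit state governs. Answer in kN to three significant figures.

612 kN (bearing governs)

Bolt shear: A_b = π·22²/4 = 380.1 mm²; R_n = 469 × 380.1 × 8 × 2 / 1000 = 2853 kN → 2853 / 2 = 1430 kN.
Bearing (1.5 l_c t F_u ≤ 3.0 d t F_u): upper limit = 3.0·22·6·400 / 1000 = 158.4 kN.
  Edge l_c = 50 − 24/2 = 38 → r_n = 136.8 kN; interior l_c = 70 − 24 = 46 → r_n = 158.4 kN.
  R_n,bearing = 2·136.8 + 6·158.4 = 1224 kN → 1224 / 2 = 612 kN.
Bearing governs: 612 kN.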